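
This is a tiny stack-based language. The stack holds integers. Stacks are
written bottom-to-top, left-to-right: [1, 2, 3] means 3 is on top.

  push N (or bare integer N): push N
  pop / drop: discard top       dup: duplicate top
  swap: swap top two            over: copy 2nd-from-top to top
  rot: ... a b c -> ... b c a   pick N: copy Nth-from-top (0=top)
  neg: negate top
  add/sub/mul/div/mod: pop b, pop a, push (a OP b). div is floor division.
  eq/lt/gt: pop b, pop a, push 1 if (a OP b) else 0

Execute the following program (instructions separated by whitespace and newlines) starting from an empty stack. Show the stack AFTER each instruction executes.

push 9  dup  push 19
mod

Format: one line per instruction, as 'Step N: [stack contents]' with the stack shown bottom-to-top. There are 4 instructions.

Step 1: [9]
Step 2: [9, 9]
Step 3: [9, 9, 19]
Step 4: [9, 9]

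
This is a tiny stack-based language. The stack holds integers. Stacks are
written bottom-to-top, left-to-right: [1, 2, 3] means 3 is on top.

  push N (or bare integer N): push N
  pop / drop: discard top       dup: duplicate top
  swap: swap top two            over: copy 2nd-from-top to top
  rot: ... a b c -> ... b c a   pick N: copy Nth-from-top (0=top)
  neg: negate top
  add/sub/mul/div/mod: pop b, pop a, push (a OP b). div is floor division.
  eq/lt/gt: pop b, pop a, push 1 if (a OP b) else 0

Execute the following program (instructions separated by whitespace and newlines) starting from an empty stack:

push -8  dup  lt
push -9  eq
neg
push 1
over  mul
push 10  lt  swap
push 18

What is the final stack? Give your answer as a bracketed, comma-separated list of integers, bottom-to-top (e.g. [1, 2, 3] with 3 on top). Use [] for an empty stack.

After 'push -8': [-8]
After 'dup': [-8, -8]
After 'lt': [0]
After 'push -9': [0, -9]
After 'eq': [0]
After 'neg': [0]
After 'push 1': [0, 1]
After 'over': [0, 1, 0]
After 'mul': [0, 0]
After 'push 10': [0, 0, 10]
After 'lt': [0, 1]
After 'swap': [1, 0]
After 'push 18': [1, 0, 18]

Answer: [1, 0, 18]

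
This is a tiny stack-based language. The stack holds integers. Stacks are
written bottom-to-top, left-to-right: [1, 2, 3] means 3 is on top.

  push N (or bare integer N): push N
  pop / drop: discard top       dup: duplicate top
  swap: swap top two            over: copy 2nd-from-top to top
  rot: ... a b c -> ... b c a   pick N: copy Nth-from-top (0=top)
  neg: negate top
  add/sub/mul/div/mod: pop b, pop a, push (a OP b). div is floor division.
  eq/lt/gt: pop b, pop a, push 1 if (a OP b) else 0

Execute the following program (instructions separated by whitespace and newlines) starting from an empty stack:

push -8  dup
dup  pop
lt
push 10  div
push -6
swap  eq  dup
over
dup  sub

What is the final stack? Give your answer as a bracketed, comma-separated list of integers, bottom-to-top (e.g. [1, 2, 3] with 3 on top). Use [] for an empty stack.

Answer: [0, 0, 0]

Derivation:
After 'push -8': [-8]
After 'dup': [-8, -8]
After 'dup': [-8, -8, -8]
After 'pop': [-8, -8]
After 'lt': [0]
After 'push 10': [0, 10]
After 'div': [0]
After 'push -6': [0, -6]
After 'swap': [-6, 0]
After 'eq': [0]
After 'dup': [0, 0]
After 'over': [0, 0, 0]
After 'dup': [0, 0, 0, 0]
After 'sub': [0, 0, 0]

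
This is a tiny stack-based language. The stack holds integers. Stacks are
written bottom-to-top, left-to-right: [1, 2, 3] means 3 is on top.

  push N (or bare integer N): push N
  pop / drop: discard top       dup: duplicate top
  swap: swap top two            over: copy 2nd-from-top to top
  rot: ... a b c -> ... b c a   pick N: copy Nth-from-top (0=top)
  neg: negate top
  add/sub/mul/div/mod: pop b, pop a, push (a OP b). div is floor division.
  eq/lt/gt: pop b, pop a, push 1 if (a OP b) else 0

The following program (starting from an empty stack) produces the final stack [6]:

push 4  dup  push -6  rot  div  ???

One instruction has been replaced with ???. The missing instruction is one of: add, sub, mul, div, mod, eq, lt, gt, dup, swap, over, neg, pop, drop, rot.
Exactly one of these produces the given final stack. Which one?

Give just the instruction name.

Answer: sub

Derivation:
Stack before ???: [4, -2]
Stack after ???:  [6]
The instruction that transforms [4, -2] -> [6] is: sub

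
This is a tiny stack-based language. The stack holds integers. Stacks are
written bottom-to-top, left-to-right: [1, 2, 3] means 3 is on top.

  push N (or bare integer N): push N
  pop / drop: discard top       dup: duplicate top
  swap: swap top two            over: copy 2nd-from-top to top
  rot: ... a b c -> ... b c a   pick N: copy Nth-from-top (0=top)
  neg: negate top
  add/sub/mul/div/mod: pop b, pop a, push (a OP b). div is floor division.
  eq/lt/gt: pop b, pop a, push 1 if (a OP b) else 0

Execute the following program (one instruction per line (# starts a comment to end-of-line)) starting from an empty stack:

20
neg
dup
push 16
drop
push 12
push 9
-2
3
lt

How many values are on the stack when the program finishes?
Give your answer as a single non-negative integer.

Answer: 5

Derivation:
After 'push 20': stack = [20] (depth 1)
After 'neg': stack = [-20] (depth 1)
After 'dup': stack = [-20, -20] (depth 2)
After 'push 16': stack = [-20, -20, 16] (depth 3)
After 'drop': stack = [-20, -20] (depth 2)
After 'push 12': stack = [-20, -20, 12] (depth 3)
After 'push 9': stack = [-20, -20, 12, 9] (depth 4)
After 'push -2': stack = [-20, -20, 12, 9, -2] (depth 5)
After 'push 3': stack = [-20, -20, 12, 9, -2, 3] (depth 6)
After 'lt': stack = [-20, -20, 12, 9, 1] (depth 5)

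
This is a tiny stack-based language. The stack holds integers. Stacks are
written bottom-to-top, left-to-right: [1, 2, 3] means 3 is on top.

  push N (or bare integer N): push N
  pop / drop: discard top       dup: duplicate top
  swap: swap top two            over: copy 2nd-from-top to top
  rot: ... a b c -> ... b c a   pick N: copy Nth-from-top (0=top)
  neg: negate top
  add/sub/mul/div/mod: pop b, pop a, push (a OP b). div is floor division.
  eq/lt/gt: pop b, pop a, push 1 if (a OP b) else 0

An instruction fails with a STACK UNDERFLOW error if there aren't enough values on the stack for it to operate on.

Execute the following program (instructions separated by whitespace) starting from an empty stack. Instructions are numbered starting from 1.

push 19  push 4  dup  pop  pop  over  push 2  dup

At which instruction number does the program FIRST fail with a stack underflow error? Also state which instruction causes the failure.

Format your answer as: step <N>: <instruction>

Answer: step 6: over

Derivation:
Step 1 ('push 19'): stack = [19], depth = 1
Step 2 ('push 4'): stack = [19, 4], depth = 2
Step 3 ('dup'): stack = [19, 4, 4], depth = 3
Step 4 ('pop'): stack = [19, 4], depth = 2
Step 5 ('pop'): stack = [19], depth = 1
Step 6 ('over'): needs 2 value(s) but depth is 1 — STACK UNDERFLOW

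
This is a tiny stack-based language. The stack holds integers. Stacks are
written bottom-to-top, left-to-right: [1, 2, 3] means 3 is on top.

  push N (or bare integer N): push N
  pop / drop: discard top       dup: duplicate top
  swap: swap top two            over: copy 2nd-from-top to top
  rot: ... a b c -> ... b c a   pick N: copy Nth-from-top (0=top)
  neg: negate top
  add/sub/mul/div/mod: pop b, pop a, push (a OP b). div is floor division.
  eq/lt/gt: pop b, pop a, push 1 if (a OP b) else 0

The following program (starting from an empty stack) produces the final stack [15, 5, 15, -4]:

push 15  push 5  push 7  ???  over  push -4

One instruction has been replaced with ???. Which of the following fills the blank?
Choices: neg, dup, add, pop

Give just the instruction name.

Answer: pop

Derivation:
Stack before ???: [15, 5, 7]
Stack after ???:  [15, 5]
Checking each choice:
  neg: produces [15, 5, -7, 5, -4]
  dup: produces [15, 5, 7, 7, 7, -4]
  add: produces [15, 12, 15, -4]
  pop: MATCH


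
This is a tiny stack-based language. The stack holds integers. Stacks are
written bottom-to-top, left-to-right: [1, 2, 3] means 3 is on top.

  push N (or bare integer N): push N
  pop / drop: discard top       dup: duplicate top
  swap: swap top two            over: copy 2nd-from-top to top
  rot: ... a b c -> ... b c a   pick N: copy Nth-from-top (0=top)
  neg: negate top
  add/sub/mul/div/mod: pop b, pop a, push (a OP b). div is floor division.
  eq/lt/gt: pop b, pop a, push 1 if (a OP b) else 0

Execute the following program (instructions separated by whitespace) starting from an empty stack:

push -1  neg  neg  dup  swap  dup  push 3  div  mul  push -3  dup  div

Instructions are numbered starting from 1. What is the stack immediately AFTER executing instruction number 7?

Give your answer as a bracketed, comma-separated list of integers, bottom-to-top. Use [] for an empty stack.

Answer: [-1, -1, -1, 3]

Derivation:
Step 1 ('push -1'): [-1]
Step 2 ('neg'): [1]
Step 3 ('neg'): [-1]
Step 4 ('dup'): [-1, -1]
Step 5 ('swap'): [-1, -1]
Step 6 ('dup'): [-1, -1, -1]
Step 7 ('push 3'): [-1, -1, -1, 3]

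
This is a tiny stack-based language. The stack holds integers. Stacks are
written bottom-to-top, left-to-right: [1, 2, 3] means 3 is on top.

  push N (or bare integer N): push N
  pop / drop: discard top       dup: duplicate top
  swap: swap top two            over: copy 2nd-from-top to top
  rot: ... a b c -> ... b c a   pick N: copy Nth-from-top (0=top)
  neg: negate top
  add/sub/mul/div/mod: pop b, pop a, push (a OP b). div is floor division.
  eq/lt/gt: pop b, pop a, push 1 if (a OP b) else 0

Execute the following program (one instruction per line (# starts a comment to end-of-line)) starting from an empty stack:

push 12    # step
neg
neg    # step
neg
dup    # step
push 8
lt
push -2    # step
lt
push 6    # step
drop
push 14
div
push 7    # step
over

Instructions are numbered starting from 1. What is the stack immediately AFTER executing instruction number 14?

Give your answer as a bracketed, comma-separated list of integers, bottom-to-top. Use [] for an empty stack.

Answer: [-12, 0, 7]

Derivation:
Step 1 ('push 12'): [12]
Step 2 ('neg'): [-12]
Step 3 ('neg'): [12]
Step 4 ('neg'): [-12]
Step 5 ('dup'): [-12, -12]
Step 6 ('push 8'): [-12, -12, 8]
Step 7 ('lt'): [-12, 1]
Step 8 ('push -2'): [-12, 1, -2]
Step 9 ('lt'): [-12, 0]
Step 10 ('push 6'): [-12, 0, 6]
Step 11 ('drop'): [-12, 0]
Step 12 ('push 14'): [-12, 0, 14]
Step 13 ('div'): [-12, 0]
Step 14 ('push 7'): [-12, 0, 7]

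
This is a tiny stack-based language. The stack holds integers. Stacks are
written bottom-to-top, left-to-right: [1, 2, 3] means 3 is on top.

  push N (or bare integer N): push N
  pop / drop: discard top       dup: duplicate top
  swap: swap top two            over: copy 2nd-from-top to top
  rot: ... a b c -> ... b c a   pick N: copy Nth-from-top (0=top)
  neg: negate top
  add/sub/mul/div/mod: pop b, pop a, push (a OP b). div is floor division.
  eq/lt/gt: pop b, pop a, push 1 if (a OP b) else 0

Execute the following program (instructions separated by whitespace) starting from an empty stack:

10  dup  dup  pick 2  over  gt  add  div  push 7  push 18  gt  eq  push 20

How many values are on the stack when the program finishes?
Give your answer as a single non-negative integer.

Answer: 3

Derivation:
After 'push 10': stack = [10] (depth 1)
After 'dup': stack = [10, 10] (depth 2)
After 'dup': stack = [10, 10, 10] (depth 3)
After 'pick 2': stack = [10, 10, 10, 10] (depth 4)
After 'over': stack = [10, 10, 10, 10, 10] (depth 5)
After 'gt': stack = [10, 10, 10, 0] (depth 4)
After 'add': stack = [10, 10, 10] (depth 3)
After 'div': stack = [10, 1] (depth 2)
After 'push 7': stack = [10, 1, 7] (depth 3)
After 'push 18': stack = [10, 1, 7, 18] (depth 4)
After 'gt': stack = [10, 1, 0] (depth 3)
After 'eq': stack = [10, 0] (depth 2)
After 'push 20': stack = [10, 0, 20] (depth 3)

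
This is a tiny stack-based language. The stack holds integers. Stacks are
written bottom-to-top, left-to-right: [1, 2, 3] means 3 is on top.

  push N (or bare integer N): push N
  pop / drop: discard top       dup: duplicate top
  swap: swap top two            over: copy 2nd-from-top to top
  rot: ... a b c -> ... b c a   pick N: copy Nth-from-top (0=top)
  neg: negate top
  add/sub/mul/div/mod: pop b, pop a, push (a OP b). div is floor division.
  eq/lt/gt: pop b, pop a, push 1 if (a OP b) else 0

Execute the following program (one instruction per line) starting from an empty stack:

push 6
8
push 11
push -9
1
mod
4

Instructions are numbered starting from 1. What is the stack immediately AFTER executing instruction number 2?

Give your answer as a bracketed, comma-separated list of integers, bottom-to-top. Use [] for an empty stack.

Step 1 ('push 6'): [6]
Step 2 ('8'): [6, 8]

Answer: [6, 8]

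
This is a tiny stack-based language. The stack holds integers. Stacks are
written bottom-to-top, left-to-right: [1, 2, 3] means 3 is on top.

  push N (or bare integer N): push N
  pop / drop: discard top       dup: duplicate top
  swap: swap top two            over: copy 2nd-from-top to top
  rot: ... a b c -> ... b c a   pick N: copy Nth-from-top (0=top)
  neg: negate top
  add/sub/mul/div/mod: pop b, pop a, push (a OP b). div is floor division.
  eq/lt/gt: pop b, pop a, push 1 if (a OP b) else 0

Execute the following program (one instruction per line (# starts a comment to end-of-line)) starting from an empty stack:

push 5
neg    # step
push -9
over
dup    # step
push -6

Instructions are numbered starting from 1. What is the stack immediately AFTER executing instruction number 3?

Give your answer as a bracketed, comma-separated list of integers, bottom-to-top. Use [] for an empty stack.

Answer: [-5, -9]

Derivation:
Step 1 ('push 5'): [5]
Step 2 ('neg'): [-5]
Step 3 ('push -9'): [-5, -9]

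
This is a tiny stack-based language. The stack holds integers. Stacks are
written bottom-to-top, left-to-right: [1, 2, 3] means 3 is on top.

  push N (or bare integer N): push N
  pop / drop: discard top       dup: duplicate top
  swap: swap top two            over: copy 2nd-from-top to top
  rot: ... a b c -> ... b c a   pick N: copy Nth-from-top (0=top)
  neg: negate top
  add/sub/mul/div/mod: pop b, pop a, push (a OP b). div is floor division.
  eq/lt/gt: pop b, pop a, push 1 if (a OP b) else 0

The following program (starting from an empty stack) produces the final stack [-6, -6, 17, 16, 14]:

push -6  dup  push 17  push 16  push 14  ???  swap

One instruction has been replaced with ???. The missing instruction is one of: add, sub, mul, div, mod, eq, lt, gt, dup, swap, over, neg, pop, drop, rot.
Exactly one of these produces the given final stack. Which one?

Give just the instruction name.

Answer: swap

Derivation:
Stack before ???: [-6, -6, 17, 16, 14]
Stack after ???:  [-6, -6, 17, 14, 16]
The instruction that transforms [-6, -6, 17, 16, 14] -> [-6, -6, 17, 14, 16] is: swap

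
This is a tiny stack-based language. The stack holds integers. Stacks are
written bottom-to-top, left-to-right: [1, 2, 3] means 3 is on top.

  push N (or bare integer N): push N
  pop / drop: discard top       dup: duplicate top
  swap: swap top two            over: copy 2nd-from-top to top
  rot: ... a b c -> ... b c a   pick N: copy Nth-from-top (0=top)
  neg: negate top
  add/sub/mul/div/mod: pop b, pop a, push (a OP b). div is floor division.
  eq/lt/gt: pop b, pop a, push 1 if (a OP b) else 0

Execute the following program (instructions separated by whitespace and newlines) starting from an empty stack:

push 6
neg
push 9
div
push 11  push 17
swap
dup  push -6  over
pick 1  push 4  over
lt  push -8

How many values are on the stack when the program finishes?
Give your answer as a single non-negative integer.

Answer: 9

Derivation:
After 'push 6': stack = [6] (depth 1)
After 'neg': stack = [-6] (depth 1)
After 'push 9': stack = [-6, 9] (depth 2)
After 'div': stack = [-1] (depth 1)
After 'push 11': stack = [-1, 11] (depth 2)
After 'push 17': stack = [-1, 11, 17] (depth 3)
After 'swap': stack = [-1, 17, 11] (depth 3)
After 'dup': stack = [-1, 17, 11, 11] (depth 4)
After 'push -6': stack = [-1, 17, 11, 11, -6] (depth 5)
After 'over': stack = [-1, 17, 11, 11, -6, 11] (depth 6)
After 'pick 1': stack = [-1, 17, 11, 11, -6, 11, -6] (depth 7)
After 'push 4': stack = [-1, 17, 11, 11, -6, 11, -6, 4] (depth 8)
After 'over': stack = [-1, 17, 11, 11, -6, 11, -6, 4, -6] (depth 9)
After 'lt': stack = [-1, 17, 11, 11, -6, 11, -6, 0] (depth 8)
After 'push -8': stack = [-1, 17, 11, 11, -6, 11, -6, 0, -8] (depth 9)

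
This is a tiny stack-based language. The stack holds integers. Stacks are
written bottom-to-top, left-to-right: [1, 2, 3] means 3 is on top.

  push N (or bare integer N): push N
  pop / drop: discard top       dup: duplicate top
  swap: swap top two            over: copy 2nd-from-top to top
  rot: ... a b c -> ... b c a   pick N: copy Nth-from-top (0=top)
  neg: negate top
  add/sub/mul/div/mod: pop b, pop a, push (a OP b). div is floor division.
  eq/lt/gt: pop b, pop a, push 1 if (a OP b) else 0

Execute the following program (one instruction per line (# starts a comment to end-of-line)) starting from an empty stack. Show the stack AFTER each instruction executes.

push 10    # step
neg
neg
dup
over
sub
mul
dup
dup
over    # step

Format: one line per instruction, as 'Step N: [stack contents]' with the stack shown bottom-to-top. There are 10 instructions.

Step 1: [10]
Step 2: [-10]
Step 3: [10]
Step 4: [10, 10]
Step 5: [10, 10, 10]
Step 6: [10, 0]
Step 7: [0]
Step 8: [0, 0]
Step 9: [0, 0, 0]
Step 10: [0, 0, 0, 0]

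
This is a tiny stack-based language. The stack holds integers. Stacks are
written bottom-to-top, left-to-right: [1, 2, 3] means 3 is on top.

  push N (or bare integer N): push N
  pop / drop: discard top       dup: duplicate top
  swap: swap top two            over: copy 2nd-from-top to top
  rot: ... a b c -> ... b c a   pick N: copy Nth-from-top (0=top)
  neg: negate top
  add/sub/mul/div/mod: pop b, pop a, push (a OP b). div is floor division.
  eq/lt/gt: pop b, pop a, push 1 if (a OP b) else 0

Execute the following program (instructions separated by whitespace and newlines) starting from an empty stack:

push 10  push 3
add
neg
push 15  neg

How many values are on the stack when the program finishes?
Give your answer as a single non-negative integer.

After 'push 10': stack = [10] (depth 1)
After 'push 3': stack = [10, 3] (depth 2)
After 'add': stack = [13] (depth 1)
After 'neg': stack = [-13] (depth 1)
After 'push 15': stack = [-13, 15] (depth 2)
After 'neg': stack = [-13, -15] (depth 2)

Answer: 2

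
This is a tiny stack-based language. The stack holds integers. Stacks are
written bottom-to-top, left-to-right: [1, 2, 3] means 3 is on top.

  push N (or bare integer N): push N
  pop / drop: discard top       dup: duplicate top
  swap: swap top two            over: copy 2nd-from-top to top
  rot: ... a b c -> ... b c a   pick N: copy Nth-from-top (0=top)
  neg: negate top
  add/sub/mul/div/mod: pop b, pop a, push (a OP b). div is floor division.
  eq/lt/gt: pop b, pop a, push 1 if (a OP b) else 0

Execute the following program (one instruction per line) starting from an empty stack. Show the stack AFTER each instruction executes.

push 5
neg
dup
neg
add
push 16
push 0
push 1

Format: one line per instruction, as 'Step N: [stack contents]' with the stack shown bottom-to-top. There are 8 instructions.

Step 1: [5]
Step 2: [-5]
Step 3: [-5, -5]
Step 4: [-5, 5]
Step 5: [0]
Step 6: [0, 16]
Step 7: [0, 16, 0]
Step 8: [0, 16, 0, 1]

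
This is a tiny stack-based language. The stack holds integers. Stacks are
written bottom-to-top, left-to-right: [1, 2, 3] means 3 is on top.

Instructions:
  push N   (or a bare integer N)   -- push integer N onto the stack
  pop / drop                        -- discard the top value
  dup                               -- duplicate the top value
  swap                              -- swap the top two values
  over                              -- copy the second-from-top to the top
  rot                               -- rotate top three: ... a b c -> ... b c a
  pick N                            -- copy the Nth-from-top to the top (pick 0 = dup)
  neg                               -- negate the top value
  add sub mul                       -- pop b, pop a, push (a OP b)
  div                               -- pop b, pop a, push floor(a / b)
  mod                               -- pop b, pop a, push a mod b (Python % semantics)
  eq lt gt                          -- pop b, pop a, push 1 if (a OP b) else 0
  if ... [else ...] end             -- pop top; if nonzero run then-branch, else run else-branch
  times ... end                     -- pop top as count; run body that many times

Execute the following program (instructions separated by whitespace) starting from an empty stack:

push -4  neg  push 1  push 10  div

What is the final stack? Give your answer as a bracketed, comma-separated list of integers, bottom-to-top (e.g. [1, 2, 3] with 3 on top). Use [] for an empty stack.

After 'push -4': [-4]
After 'neg': [4]
After 'push 1': [4, 1]
After 'push 10': [4, 1, 10]
After 'div': [4, 0]

Answer: [4, 0]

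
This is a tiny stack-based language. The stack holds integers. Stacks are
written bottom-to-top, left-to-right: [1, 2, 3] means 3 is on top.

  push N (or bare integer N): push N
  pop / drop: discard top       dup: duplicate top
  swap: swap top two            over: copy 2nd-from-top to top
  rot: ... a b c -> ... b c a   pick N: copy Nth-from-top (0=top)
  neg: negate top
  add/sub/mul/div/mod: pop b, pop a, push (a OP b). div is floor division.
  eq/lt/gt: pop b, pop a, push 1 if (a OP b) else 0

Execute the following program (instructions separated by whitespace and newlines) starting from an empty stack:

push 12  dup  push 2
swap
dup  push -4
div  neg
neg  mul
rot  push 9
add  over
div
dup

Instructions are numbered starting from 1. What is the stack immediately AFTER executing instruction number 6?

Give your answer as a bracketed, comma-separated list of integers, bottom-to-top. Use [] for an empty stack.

Step 1 ('push 12'): [12]
Step 2 ('dup'): [12, 12]
Step 3 ('push 2'): [12, 12, 2]
Step 4 ('swap'): [12, 2, 12]
Step 5 ('dup'): [12, 2, 12, 12]
Step 6 ('push -4'): [12, 2, 12, 12, -4]

Answer: [12, 2, 12, 12, -4]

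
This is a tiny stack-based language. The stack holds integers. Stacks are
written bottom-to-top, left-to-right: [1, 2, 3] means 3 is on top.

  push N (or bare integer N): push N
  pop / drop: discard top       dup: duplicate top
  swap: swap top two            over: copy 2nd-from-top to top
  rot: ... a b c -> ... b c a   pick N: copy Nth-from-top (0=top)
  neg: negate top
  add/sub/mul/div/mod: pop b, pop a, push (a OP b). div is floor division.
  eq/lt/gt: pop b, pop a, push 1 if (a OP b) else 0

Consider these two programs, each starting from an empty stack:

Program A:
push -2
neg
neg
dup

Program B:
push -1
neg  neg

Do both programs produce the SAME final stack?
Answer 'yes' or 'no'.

Program A trace:
  After 'push -2': [-2]
  After 'neg': [2]
  After 'neg': [-2]
  After 'dup': [-2, -2]
Program A final stack: [-2, -2]

Program B trace:
  After 'push -1': [-1]
  After 'neg': [1]
  After 'neg': [-1]
Program B final stack: [-1]
Same: no

Answer: no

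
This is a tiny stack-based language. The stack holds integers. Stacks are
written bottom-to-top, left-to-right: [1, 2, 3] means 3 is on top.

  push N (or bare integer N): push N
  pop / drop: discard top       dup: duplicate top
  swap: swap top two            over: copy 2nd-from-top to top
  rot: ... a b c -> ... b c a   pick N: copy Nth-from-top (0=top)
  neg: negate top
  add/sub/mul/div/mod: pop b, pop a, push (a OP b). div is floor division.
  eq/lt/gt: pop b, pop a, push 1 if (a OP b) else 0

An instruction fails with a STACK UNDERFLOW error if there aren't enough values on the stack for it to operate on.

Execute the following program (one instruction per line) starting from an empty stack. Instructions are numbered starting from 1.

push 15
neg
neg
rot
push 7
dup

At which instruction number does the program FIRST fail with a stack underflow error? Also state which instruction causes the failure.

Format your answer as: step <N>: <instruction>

Step 1 ('push 15'): stack = [15], depth = 1
Step 2 ('neg'): stack = [-15], depth = 1
Step 3 ('neg'): stack = [15], depth = 1
Step 4 ('rot'): needs 3 value(s) but depth is 1 — STACK UNDERFLOW

Answer: step 4: rot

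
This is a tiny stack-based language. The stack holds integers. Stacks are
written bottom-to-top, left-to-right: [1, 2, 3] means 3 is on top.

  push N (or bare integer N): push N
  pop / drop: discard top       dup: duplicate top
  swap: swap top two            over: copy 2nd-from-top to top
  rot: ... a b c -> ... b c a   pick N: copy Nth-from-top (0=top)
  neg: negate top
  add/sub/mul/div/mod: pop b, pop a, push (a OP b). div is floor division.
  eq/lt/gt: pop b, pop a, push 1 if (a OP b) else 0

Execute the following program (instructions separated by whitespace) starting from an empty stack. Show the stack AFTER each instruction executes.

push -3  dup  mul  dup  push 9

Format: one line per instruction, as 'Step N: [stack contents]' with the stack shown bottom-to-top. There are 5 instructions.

Step 1: [-3]
Step 2: [-3, -3]
Step 3: [9]
Step 4: [9, 9]
Step 5: [9, 9, 9]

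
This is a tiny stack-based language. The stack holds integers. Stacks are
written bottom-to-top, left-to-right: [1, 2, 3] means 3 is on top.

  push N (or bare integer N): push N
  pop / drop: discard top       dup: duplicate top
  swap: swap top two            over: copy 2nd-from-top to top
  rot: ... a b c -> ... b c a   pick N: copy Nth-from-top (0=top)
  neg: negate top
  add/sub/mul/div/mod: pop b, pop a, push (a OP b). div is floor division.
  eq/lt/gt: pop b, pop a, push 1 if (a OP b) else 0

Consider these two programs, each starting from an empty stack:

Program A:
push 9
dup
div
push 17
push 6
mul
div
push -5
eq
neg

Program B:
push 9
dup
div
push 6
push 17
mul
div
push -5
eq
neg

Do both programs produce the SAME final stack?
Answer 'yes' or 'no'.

Program A trace:
  After 'push 9': [9]
  After 'dup': [9, 9]
  After 'div': [1]
  After 'push 17': [1, 17]
  After 'push 6': [1, 17, 6]
  After 'mul': [1, 102]
  After 'div': [0]
  After 'push -5': [0, -5]
  After 'eq': [0]
  After 'neg': [0]
Program A final stack: [0]

Program B trace:
  After 'push 9': [9]
  After 'dup': [9, 9]
  After 'div': [1]
  After 'push 6': [1, 6]
  After 'push 17': [1, 6, 17]
  After 'mul': [1, 102]
  After 'div': [0]
  After 'push -5': [0, -5]
  After 'eq': [0]
  After 'neg': [0]
Program B final stack: [0]
Same: yes

Answer: yes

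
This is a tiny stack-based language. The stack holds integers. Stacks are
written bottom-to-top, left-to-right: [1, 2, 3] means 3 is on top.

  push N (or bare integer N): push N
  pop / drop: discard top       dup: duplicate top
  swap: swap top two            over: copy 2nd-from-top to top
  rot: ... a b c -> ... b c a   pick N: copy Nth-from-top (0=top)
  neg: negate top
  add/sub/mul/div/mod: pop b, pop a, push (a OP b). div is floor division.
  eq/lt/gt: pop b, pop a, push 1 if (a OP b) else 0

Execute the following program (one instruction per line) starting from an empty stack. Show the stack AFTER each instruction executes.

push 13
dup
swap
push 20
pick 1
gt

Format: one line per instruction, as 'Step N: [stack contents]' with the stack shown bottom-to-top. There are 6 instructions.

Step 1: [13]
Step 2: [13, 13]
Step 3: [13, 13]
Step 4: [13, 13, 20]
Step 5: [13, 13, 20, 13]
Step 6: [13, 13, 1]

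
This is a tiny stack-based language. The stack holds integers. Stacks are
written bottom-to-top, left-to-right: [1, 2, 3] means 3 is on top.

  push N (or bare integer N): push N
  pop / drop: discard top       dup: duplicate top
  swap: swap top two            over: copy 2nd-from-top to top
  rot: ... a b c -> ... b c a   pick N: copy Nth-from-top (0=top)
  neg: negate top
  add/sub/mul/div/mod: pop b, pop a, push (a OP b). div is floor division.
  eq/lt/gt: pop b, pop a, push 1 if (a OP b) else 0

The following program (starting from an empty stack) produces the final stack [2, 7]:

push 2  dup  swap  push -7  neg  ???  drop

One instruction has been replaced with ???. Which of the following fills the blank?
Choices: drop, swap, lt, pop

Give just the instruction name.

Stack before ???: [2, 2, 7]
Stack after ???:  [2, 7, 2]
Checking each choice:
  drop: produces [2]
  swap: MATCH
  lt: produces [2]
  pop: produces [2]


Answer: swap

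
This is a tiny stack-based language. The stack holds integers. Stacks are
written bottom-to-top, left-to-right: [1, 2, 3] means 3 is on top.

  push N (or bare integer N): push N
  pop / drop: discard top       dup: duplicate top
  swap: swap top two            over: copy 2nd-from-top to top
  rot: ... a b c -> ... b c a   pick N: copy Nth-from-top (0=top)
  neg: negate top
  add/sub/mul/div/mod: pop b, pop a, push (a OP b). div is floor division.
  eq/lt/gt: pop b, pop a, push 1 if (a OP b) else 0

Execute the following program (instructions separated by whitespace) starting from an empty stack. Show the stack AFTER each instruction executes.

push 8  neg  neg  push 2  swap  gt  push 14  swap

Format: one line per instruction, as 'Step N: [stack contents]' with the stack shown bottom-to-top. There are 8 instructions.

Step 1: [8]
Step 2: [-8]
Step 3: [8]
Step 4: [8, 2]
Step 5: [2, 8]
Step 6: [0]
Step 7: [0, 14]
Step 8: [14, 0]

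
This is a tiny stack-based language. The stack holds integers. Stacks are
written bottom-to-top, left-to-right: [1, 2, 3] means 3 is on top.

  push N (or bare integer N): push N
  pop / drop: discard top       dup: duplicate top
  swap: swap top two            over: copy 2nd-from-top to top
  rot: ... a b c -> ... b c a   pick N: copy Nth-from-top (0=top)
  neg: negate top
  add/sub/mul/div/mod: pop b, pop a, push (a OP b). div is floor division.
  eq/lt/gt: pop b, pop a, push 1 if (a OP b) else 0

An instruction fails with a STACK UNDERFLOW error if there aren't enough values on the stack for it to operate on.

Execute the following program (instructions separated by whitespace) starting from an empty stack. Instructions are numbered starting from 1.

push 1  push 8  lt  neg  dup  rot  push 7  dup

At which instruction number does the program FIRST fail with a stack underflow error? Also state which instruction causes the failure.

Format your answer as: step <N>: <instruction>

Step 1 ('push 1'): stack = [1], depth = 1
Step 2 ('push 8'): stack = [1, 8], depth = 2
Step 3 ('lt'): stack = [1], depth = 1
Step 4 ('neg'): stack = [-1], depth = 1
Step 5 ('dup'): stack = [-1, -1], depth = 2
Step 6 ('rot'): needs 3 value(s) but depth is 2 — STACK UNDERFLOW

Answer: step 6: rot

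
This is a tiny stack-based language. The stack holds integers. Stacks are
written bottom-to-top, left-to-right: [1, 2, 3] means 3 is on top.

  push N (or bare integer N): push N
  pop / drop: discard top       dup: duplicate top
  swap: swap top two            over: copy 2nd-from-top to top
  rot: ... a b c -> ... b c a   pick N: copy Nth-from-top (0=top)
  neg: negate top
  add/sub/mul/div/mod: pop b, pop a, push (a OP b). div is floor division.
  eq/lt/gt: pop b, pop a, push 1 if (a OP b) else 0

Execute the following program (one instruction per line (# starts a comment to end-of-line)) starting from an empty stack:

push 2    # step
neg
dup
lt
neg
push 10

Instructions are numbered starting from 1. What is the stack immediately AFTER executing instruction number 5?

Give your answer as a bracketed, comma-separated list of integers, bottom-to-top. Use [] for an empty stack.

Step 1 ('push 2'): [2]
Step 2 ('neg'): [-2]
Step 3 ('dup'): [-2, -2]
Step 4 ('lt'): [0]
Step 5 ('neg'): [0]

Answer: [0]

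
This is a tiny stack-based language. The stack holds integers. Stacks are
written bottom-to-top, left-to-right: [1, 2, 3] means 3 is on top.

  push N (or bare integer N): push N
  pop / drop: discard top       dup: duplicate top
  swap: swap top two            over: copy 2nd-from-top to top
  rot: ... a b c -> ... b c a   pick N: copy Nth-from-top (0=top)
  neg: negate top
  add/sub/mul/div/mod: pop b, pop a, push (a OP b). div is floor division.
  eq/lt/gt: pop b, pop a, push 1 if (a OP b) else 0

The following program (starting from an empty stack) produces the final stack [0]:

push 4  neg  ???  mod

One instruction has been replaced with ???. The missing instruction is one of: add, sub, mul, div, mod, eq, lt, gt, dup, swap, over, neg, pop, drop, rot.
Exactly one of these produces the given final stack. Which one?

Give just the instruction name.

Stack before ???: [-4]
Stack after ???:  [-4, -4]
The instruction that transforms [-4] -> [-4, -4] is: dup

Answer: dup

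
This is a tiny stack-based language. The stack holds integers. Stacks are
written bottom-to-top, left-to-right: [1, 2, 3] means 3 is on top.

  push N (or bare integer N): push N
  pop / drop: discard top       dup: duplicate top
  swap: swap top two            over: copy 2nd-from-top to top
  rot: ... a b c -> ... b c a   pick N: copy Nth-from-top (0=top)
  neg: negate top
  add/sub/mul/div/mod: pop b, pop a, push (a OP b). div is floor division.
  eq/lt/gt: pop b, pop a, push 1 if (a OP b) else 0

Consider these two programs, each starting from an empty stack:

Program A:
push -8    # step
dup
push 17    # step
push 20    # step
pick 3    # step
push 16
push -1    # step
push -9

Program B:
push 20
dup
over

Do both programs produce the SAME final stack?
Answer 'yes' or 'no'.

Program A trace:
  After 'push -8': [-8]
  After 'dup': [-8, -8]
  After 'push 17': [-8, -8, 17]
  After 'push 20': [-8, -8, 17, 20]
  After 'pick 3': [-8, -8, 17, 20, -8]
  After 'push 16': [-8, -8, 17, 20, -8, 16]
  After 'push -1': [-8, -8, 17, 20, -8, 16, -1]
  After 'push -9': [-8, -8, 17, 20, -8, 16, -1, -9]
Program A final stack: [-8, -8, 17, 20, -8, 16, -1, -9]

Program B trace:
  After 'push 20': [20]
  After 'dup': [20, 20]
  After 'over': [20, 20, 20]
Program B final stack: [20, 20, 20]
Same: no

Answer: no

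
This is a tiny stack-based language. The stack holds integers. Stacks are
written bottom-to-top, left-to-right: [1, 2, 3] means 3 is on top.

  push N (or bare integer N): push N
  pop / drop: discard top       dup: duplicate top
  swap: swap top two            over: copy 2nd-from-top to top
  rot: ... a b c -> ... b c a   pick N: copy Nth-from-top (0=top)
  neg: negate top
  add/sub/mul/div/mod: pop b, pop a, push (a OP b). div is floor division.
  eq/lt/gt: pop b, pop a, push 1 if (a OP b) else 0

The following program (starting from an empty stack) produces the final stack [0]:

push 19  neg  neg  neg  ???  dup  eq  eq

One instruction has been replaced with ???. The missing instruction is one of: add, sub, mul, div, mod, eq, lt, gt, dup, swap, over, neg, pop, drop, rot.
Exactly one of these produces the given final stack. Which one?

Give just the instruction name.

Stack before ???: [-19]
Stack after ???:  [-19, -19]
The instruction that transforms [-19] -> [-19, -19] is: dup

Answer: dup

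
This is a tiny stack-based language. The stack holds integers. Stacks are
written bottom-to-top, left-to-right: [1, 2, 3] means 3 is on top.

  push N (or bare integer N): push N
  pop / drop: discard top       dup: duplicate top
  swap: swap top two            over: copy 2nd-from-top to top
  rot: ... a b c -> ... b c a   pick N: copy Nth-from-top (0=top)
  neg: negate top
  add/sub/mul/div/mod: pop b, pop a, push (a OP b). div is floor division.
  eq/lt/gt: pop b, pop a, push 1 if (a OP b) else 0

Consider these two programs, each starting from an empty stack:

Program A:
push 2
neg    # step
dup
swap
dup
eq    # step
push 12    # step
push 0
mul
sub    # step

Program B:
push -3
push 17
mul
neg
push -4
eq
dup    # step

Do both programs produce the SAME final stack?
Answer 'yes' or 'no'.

Program A trace:
  After 'push 2': [2]
  After 'neg': [-2]
  After 'dup': [-2, -2]
  After 'swap': [-2, -2]
  After 'dup': [-2, -2, -2]
  After 'eq': [-2, 1]
  After 'push 12': [-2, 1, 12]
  After 'push 0': [-2, 1, 12, 0]
  After 'mul': [-2, 1, 0]
  After 'sub': [-2, 1]
Program A final stack: [-2, 1]

Program B trace:
  After 'push -3': [-3]
  After 'push 17': [-3, 17]
  After 'mul': [-51]
  After 'neg': [51]
  After 'push -4': [51, -4]
  After 'eq': [0]
  After 'dup': [0, 0]
Program B final stack: [0, 0]
Same: no

Answer: no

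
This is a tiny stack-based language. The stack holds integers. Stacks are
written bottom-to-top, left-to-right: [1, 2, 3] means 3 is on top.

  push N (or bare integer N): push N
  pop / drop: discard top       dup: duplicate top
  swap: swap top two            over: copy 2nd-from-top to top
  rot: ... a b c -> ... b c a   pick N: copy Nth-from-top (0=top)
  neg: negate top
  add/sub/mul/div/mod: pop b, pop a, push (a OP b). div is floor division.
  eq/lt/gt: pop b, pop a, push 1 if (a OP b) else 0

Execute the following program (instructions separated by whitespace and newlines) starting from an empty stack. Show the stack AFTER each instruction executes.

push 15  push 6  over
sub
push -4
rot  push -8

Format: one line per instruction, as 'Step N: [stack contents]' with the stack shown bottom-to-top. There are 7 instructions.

Step 1: [15]
Step 2: [15, 6]
Step 3: [15, 6, 15]
Step 4: [15, -9]
Step 5: [15, -9, -4]
Step 6: [-9, -4, 15]
Step 7: [-9, -4, 15, -8]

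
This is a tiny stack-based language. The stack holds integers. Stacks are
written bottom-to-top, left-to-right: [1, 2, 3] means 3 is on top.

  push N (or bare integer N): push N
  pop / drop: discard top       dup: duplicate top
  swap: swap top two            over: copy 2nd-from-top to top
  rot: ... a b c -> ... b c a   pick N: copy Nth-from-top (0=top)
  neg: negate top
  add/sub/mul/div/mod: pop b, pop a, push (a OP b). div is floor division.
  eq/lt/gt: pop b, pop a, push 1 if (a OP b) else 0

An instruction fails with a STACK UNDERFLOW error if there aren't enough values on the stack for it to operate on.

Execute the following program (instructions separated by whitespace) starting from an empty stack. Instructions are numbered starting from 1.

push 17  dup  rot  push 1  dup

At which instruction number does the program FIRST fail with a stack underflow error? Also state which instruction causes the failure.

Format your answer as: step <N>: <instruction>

Step 1 ('push 17'): stack = [17], depth = 1
Step 2 ('dup'): stack = [17, 17], depth = 2
Step 3 ('rot'): needs 3 value(s) but depth is 2 — STACK UNDERFLOW

Answer: step 3: rot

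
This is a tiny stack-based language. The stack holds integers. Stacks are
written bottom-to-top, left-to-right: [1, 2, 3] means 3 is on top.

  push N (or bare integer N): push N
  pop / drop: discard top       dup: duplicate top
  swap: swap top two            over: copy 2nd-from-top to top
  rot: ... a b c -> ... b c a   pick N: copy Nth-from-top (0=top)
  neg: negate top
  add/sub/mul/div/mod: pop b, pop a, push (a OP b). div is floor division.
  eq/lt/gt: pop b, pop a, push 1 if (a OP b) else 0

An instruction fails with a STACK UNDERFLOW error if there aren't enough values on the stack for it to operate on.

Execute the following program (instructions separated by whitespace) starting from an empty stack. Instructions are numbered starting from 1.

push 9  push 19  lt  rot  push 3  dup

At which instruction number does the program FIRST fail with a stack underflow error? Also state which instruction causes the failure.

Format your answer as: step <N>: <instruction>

Answer: step 4: rot

Derivation:
Step 1 ('push 9'): stack = [9], depth = 1
Step 2 ('push 19'): stack = [9, 19], depth = 2
Step 3 ('lt'): stack = [1], depth = 1
Step 4 ('rot'): needs 3 value(s) but depth is 1 — STACK UNDERFLOW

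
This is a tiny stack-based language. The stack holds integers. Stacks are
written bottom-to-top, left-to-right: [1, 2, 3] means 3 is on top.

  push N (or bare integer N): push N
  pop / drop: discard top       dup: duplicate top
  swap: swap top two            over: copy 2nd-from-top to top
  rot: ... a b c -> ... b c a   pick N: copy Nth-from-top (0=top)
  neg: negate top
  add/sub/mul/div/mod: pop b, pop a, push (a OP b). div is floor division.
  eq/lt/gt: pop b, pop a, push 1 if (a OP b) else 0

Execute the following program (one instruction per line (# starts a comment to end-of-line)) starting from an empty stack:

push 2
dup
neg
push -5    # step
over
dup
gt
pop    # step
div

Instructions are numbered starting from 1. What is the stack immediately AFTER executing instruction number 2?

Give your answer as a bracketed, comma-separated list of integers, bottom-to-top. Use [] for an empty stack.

Answer: [2, 2]

Derivation:
Step 1 ('push 2'): [2]
Step 2 ('dup'): [2, 2]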